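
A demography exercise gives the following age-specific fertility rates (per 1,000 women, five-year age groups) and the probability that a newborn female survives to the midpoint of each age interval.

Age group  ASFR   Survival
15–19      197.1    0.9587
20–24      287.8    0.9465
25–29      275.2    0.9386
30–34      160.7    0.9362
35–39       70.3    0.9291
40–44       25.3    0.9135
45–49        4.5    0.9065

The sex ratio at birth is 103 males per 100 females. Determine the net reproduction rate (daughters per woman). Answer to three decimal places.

2.371

Proportion female at birth = 100 / (100 + 103) = 0.49261.
Weighting each age-specific rate by interval width and survival:
  15–19: 5 × 197.1/1000 × 0.9587 = 0.94480
  20–24: 5 × 287.8/1000 × 0.9465 = 1.36201
  25–29: 5 × 275.2/1000 × 0.9386 = 1.29151
  30–34: 5 × 160.7/1000 × 0.9362 = 0.75224
  35–39: 5 × 70.3/1000 × 0.9291 = 0.32658
  40–44: 5 × 25.3/1000 × 0.9135 = 0.11556
  45–49: 5 × 4.5/1000 × 0.9065 = 0.02040
Sum = 4.81310
NRR = 0.49261 × 4.81310 = 2.37098
With NRR above 1 the population is above replacement fertility.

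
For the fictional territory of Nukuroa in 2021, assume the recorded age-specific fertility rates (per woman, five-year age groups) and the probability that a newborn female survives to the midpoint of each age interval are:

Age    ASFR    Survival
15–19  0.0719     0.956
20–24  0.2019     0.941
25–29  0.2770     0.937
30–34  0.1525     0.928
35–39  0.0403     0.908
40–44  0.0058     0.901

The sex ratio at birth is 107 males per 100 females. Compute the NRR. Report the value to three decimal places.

Proportion female at birth = 100 / (100 + 107) = 0.48309.
Each age group contributes 5 × ASFR × survival:
  15–19: 5 × 0.0719 × 0.956 = 0.34368
  20–24: 5 × 0.2019 × 0.941 = 0.94994
  25–29: 5 × 0.2770 × 0.937 = 1.29775
  30–34: 5 × 0.1525 × 0.928 = 0.70760
  35–39: 5 × 0.0403 × 0.908 = 0.18296
  40–44: 5 × 0.0058 × 0.901 = 0.02613
Sum = 3.50806
NRR = 0.48309 × 3.50806 = 1.69471

1.695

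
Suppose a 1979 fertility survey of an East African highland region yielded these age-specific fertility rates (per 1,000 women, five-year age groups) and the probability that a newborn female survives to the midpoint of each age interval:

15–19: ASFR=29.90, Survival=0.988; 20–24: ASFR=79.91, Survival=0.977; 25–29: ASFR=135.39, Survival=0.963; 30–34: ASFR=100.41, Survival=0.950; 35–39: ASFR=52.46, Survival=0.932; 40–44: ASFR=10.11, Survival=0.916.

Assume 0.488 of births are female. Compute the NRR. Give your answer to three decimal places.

Proportion female at birth = 0.488.
Per-age-group product (5 × ASFR × survival probability):
  15–19: 5 × 29.90/1000 × 0.988 = 0.14771
  20–24: 5 × 79.91/1000 × 0.977 = 0.39036
  25–29: 5 × 135.39/1000 × 0.963 = 0.65190
  30–34: 5 × 100.41/1000 × 0.950 = 0.47695
  35–39: 5 × 52.46/1000 × 0.932 = 0.24446
  40–44: 5 × 10.11/1000 × 0.916 = 0.04630
Sum = 1.95768
NRR = 0.488 × 1.95768 = 0.95535

0.955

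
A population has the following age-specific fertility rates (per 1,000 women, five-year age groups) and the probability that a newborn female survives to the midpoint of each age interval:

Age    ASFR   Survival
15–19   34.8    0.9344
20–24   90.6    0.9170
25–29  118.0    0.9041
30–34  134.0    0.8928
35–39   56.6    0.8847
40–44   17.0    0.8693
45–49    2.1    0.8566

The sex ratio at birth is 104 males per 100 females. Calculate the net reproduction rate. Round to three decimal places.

1.001

Proportion female at birth = 100 / (100 + 104) = 0.49020.
Each age group contributes 5 × ASFR × survival:
  15–19: 5 × 34.8/1000 × 0.9344 = 0.16259
  20–24: 5 × 90.6/1000 × 0.9170 = 0.41540
  25–29: 5 × 118.0/1000 × 0.9041 = 0.53342
  30–34: 5 × 134.0/1000 × 0.8928 = 0.59818
  35–39: 5 × 56.6/1000 × 0.8847 = 0.25037
  40–44: 5 × 17.0/1000 × 0.8693 = 0.07389
  45–49: 5 × 2.1/1000 × 0.8566 = 0.00899
Sum = 2.04284
NRR = 0.49020 × 2.04284 = 1.00140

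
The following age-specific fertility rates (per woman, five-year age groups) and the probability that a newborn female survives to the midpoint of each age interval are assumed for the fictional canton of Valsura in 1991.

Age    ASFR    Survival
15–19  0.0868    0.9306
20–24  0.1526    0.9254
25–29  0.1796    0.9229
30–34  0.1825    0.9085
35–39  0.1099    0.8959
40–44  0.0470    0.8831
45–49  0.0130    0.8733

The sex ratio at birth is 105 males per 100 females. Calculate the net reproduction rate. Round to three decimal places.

Proportion female at birth = 100 / (100 + 105) = 0.48780.
Weighting each age-specific rate by interval width and survival:
  15–19: 5 × 0.0868 × 0.9306 = 0.40388
  20–24: 5 × 0.1526 × 0.9254 = 0.70608
  25–29: 5 × 0.1796 × 0.9229 = 0.82876
  30–34: 5 × 0.1825 × 0.9085 = 0.82901
  35–39: 5 × 0.1099 × 0.8959 = 0.49230
  40–44: 5 × 0.0470 × 0.8831 = 0.20753
  45–49: 5 × 0.0130 × 0.8733 = 0.05676
Sum = 3.52432
NRR = 0.48780 × 3.52432 = 1.71916

1.719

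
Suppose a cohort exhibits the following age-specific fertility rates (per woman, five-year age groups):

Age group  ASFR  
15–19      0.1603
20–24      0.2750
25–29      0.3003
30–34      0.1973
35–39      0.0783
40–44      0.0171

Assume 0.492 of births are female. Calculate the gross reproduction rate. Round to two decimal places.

2.53

Proportion female at birth = 0.492.
Sum of ASFRs = 0.1603 + 0.2750 + 0.3003 + 0.1973 + 0.0783 + 0.0171 = 1.0283
TFR = 5 × 1.0283 = 5.1415
GRR = 0.492 × 5.1415 = 2.52962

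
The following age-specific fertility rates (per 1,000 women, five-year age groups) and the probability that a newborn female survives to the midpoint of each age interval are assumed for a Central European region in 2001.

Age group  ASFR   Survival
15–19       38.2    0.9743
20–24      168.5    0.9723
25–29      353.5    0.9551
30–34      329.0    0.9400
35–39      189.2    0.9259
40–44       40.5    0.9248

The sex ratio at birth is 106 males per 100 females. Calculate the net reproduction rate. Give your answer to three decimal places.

2.574

Proportion female at birth = 100 / (100 + 106) = 0.48544.
Per-age-group product (5 × ASFR × survival probability):
  15–19: 5 × 38.2/1000 × 0.9743 = 0.18609
  20–24: 5 × 168.5/1000 × 0.9723 = 0.81916
  25–29: 5 × 353.5/1000 × 0.9551 = 1.68814
  30–34: 5 × 329.0/1000 × 0.9400 = 1.54630
  35–39: 5 × 189.2/1000 × 0.9259 = 0.87590
  40–44: 5 × 40.5/1000 × 0.9248 = 0.18727
Sum = 5.30286
NRR = 0.48544 × 5.30286 = 2.57422
An NRR exceeding 1 indicates intrinsic growth under these rates.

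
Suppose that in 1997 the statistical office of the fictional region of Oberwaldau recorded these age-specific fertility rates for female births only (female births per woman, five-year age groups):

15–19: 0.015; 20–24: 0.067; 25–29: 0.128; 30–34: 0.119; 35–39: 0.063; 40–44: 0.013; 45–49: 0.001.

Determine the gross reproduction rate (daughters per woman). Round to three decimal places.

Sum of female ASFRs = 0.015 + 0.067 + 0.128 + 0.119 + 0.063 + 0.013 + 0.001 = 0.406
GRR = 5 × 0.406 = 2.03

2.030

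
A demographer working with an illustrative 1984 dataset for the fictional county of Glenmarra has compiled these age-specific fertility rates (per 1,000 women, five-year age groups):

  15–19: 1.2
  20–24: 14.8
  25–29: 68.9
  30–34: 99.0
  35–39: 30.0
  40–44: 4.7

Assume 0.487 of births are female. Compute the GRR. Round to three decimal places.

0.532

Proportion female at birth = 0.487.
Sum of ASFRs = 1.2 + 14.8 + 68.9 + 99.0 + 30.0 + 4.7 = 218.6
TFR = 5 × 218.6 / 1000 = 1.093
GRR = 0.487 × 1.093 = 0.53229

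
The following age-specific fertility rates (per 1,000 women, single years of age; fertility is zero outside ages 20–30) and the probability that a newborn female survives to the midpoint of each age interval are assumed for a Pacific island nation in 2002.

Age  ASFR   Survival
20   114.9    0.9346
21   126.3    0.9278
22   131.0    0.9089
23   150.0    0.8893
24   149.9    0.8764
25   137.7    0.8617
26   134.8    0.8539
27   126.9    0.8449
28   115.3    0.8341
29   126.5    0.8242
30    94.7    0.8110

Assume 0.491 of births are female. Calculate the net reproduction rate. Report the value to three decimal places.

Proportion female at birth = 0.491.
Survival-weighted fertility by age (1·fₓ·Sₓ):
  20: 1 × 114.9/1000 × 0.9346 = 0.10739
  21: 1 × 126.3/1000 × 0.9278 = 0.11718
  22: 1 × 131.0/1000 × 0.9089 = 0.11907
  23: 1 × 150.0/1000 × 0.8893 = 0.13340
  24: 1 × 149.9/1000 × 0.8764 = 0.13137
  25: 1 × 137.7/1000 × 0.8617 = 0.11866
  26: 1 × 134.8/1000 × 0.8539 = 0.11511
  27: 1 × 126.9/1000 × 0.8449 = 0.10722
  28: 1 × 115.3/1000 × 0.8341 = 0.09617
  29: 1 × 126.5/1000 × 0.8242 = 0.10426
  30: 1 × 94.7/1000 × 0.8110 = 0.07680
Sum = 1.22663
NRR = 0.491 × 1.22663 = 0.60228

0.602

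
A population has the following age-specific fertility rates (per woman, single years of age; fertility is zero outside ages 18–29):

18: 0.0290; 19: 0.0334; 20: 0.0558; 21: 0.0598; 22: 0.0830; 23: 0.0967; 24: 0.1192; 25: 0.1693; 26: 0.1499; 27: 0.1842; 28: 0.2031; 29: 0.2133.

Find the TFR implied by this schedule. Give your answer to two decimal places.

Sum of ASFRs = 0.0290 + 0.0334 + 0.0558 + 0.0598 + 0.0830 + 0.0967 + 0.1192 + 0.1693 + 0.1499 + 0.1842 + 0.2031 + 0.2133 = 1.3967
TFR = 1.3967

1.40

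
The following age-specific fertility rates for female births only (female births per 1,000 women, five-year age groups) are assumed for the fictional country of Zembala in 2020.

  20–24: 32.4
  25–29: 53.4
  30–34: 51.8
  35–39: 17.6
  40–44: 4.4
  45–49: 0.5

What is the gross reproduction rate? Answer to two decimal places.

Sum of female ASFRs = 32.4 + 53.4 + 51.8 + 17.6 + 4.4 + 0.5 = 160.1
GRR = 5 × 160.1 / 1000 = 0.8005

0.80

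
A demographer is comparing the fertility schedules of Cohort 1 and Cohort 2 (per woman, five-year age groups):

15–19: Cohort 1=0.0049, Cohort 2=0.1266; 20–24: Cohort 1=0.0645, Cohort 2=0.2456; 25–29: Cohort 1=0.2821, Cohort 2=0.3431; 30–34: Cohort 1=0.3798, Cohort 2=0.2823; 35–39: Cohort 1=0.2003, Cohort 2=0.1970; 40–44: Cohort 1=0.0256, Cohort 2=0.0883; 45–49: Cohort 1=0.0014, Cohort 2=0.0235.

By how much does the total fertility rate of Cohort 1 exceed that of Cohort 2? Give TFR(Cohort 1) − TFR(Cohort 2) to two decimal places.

-1.74

Cohort 1:
  Sum of ASFRs = 0.0049 + 0.0645 + 0.2821 + 0.3798 + 0.2003 + 0.0256 + 0.0014 = 0.9586
  TFR = 5 × 0.9586 = 4.793
Cohort 2:
  Sum of ASFRs = 0.1266 + 0.2456 + 0.3431 + 0.2823 + 0.1970 + 0.0883 + 0.0235 = 1.3064
  TFR = 5 × 1.3064 = 6.532
Difference = 4.793 − 6.532 = -1.739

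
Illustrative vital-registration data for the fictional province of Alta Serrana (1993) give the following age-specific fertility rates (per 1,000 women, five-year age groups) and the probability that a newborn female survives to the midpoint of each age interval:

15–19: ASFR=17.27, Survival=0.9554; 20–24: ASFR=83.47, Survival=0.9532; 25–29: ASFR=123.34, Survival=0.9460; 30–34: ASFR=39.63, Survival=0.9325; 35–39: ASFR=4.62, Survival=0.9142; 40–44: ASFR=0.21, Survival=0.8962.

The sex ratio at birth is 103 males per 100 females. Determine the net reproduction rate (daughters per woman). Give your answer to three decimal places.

Proportion female at birth = 100 / (100 + 103) = 0.49261.
Per-age-group product (5 × ASFR × survival probability):
  15–19: 5 × 17.27/1000 × 0.9554 = 0.08250
  20–24: 5 × 83.47/1000 × 0.9532 = 0.39782
  25–29: 5 × 123.34/1000 × 0.9460 = 0.58340
  30–34: 5 × 39.63/1000 × 0.9325 = 0.18477
  35–39: 5 × 4.62/1000 × 0.9142 = 0.02112
  40–44: 5 × 0.21/1000 × 0.8962 = 0.00094
Sum = 1.27055
NRR = 0.49261 × 1.27055 = 0.62589

0.626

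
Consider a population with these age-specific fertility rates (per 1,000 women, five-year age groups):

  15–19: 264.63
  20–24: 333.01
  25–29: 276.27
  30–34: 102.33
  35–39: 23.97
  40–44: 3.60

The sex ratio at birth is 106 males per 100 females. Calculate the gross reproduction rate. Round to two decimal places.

Proportion female at birth = 100 / (100 + 106) = 0.48544.
Sum of ASFRs = 264.63 + 333.01 + 276.27 + 102.33 + 23.97 + 3.60 = 1003.81
TFR = 5 × 1003.81 / 1000 = 5.01905
GRR = 0.48544 × 5.01905 = 2.43645

2.44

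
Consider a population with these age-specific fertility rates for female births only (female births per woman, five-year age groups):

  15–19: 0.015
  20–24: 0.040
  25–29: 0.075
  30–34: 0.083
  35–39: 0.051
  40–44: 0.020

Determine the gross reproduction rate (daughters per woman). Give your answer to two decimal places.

1.42

Sum of female ASFRs = 0.015 + 0.040 + 0.075 + 0.083 + 0.051 + 0.020 = 0.284
GRR = 5 × 0.284 = 1.42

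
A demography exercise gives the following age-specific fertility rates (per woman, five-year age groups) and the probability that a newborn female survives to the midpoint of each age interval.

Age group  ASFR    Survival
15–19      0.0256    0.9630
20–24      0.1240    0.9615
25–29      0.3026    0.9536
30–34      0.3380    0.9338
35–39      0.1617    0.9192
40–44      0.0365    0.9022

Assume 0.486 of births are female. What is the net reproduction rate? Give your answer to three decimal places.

Proportion female at birth = 0.486.
Each age group contributes 5 × ASFR × survival:
  15–19: 5 × 0.0256 × 0.9630 = 0.12326
  20–24: 5 × 0.1240 × 0.9615 = 0.59613
  25–29: 5 × 0.3026 × 0.9536 = 1.44280
  30–34: 5 × 0.3380 × 0.9338 = 1.57812
  35–39: 5 × 0.1617 × 0.9192 = 0.74317
  40–44: 5 × 0.0365 × 0.9022 = 0.16465
Sum = 4.64813
NRR = 0.486 × 4.64813 = 2.25899

2.259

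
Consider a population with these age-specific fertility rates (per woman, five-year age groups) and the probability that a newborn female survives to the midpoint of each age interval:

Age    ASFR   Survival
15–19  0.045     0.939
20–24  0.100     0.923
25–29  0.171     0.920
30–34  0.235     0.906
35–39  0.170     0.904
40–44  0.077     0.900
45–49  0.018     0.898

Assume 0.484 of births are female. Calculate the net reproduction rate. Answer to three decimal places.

Proportion female at birth = 0.484.
Each age group contributes 5 × ASFR × survival:
  15–19: 5 × 0.045 × 0.939 = 0.21128
  20–24: 5 × 0.100 × 0.923 = 0.46150
  25–29: 5 × 0.171 × 0.920 = 0.78660
  30–34: 5 × 0.235 × 0.906 = 1.06455
  35–39: 5 × 0.170 × 0.904 = 0.76840
  40–44: 5 × 0.077 × 0.900 = 0.34650
  45–49: 5 × 0.018 × 0.898 = 0.08082
Sum = 3.71965
NRR = 0.484 × 3.71965 = 1.80031
With NRR above 1 the population is above replacement fertility.

1.800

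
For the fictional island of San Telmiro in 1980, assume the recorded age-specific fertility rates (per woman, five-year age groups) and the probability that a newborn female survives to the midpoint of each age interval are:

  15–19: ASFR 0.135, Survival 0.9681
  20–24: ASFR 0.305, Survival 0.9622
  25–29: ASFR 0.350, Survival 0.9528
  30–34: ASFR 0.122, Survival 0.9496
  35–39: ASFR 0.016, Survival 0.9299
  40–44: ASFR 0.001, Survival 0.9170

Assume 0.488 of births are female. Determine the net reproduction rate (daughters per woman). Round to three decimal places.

Proportion female at birth = 0.488.
Survival-weighted fertility by age (5·fₓ·Sₓ):
  15–19: 5 × 0.135 × 0.9681 = 0.65347
  20–24: 5 × 0.305 × 0.9622 = 1.46736
  25–29: 5 × 0.350 × 0.9528 = 1.66740
  30–34: 5 × 0.122 × 0.9496 = 0.57926
  35–39: 5 × 0.016 × 0.9299 = 0.07439
  40–44: 5 × 0.001 × 0.9170 = 0.00459
Sum = 4.44647
NRR = 0.488 × 4.44647 = 2.16988

2.170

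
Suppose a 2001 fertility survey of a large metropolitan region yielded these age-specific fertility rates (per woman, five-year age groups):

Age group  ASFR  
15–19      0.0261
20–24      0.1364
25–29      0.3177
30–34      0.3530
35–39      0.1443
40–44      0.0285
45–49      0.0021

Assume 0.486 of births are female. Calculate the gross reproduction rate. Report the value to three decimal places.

2.450

Proportion female at birth = 0.486.
Sum of ASFRs = 0.0261 + 0.1364 + 0.3177 + 0.3530 + 0.1443 + 0.0285 + 0.0021 = 1.0081
TFR = 5 × 1.0081 = 5.0405
GRR = 0.486 × 5.0405 = 2.44968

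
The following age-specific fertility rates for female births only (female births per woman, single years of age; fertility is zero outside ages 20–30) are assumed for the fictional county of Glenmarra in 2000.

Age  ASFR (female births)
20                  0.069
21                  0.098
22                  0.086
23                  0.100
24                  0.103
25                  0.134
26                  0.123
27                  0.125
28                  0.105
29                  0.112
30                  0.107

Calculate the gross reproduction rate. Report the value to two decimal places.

1.16

Sum of female ASFRs = 0.069 + 0.098 + 0.086 + 0.100 + 0.103 + 0.134 + 0.123 + 0.125 + 0.105 + 0.112 + 0.107 = 1.162
GRR = 1.162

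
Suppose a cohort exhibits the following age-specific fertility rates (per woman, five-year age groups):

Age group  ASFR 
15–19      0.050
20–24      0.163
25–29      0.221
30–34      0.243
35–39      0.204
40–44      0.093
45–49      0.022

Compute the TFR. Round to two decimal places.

4.98

Sum of ASFRs = 0.050 + 0.163 + 0.221 + 0.243 + 0.204 + 0.093 + 0.022 = 0.996
TFR = 5 × 0.996 = 4.98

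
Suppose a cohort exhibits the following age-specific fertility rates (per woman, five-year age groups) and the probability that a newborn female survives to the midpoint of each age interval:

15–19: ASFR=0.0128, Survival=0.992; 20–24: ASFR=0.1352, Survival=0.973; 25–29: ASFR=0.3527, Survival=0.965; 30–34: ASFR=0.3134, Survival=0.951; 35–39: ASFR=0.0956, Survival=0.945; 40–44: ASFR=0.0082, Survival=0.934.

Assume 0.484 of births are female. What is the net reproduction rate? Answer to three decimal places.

Proportion female at birth = 0.484.
Survival-weighted fertility by age (5·fₓ·Sₓ):
  15–19: 5 × 0.0128 × 0.992 = 0.06349
  20–24: 5 × 0.1352 × 0.973 = 0.65775
  25–29: 5 × 0.3527 × 0.965 = 1.70178
  30–34: 5 × 0.3134 × 0.951 = 1.49022
  35–39: 5 × 0.0956 × 0.945 = 0.45171
  40–44: 5 × 0.0082 × 0.934 = 0.03829
Sum = 4.40324
NRR = 0.484 × 4.40324 = 2.13117
An NRR exceeding 1 indicates intrinsic growth under these rates.

2.131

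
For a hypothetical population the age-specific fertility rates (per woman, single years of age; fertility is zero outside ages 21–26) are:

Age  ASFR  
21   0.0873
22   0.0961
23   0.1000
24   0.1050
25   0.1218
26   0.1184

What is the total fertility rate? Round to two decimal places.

Sum of ASFRs = 0.0873 + 0.0961 + 0.1000 + 0.1050 + 0.1218 + 0.1184 = 0.6286
TFR = 0.6286

0.63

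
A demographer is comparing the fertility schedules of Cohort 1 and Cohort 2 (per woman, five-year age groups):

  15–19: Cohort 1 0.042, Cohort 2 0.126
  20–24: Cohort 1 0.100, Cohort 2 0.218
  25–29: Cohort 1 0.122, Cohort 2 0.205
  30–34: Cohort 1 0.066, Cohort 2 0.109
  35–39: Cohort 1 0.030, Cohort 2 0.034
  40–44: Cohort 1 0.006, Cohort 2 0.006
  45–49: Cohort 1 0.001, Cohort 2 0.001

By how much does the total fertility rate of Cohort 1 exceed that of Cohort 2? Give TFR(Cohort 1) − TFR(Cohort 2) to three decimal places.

Cohort 1:
  Sum of ASFRs = 0.042 + 0.100 + 0.122 + 0.066 + 0.030 + 0.006 + 0.001 = 0.367
  TFR = 5 × 0.367 = 1.835
Cohort 2:
  Sum of ASFRs = 0.126 + 0.218 + 0.205 + 0.109 + 0.034 + 0.006 + 0.001 = 0.699
  TFR = 5 × 0.699 = 3.495
Difference = 1.835 − 3.495 = -1.66

-1.660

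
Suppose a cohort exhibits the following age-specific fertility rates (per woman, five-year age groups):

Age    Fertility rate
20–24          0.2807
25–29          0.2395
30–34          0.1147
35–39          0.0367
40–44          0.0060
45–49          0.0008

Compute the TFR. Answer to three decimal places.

3.392

Sum of ASFRs = 0.2807 + 0.2395 + 0.1147 + 0.0367 + 0.0060 + 0.0008 = 0.6784
TFR = 5 × 0.6784 = 3.392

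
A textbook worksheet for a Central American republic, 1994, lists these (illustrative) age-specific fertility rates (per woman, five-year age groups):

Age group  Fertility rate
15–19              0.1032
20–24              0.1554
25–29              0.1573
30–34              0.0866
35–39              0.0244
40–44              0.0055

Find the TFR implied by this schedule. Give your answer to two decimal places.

Sum of ASFRs = 0.1032 + 0.1554 + 0.1573 + 0.0866 + 0.0244 + 0.0055 = 0.5324
TFR = 5 × 0.5324 = 2.662

2.66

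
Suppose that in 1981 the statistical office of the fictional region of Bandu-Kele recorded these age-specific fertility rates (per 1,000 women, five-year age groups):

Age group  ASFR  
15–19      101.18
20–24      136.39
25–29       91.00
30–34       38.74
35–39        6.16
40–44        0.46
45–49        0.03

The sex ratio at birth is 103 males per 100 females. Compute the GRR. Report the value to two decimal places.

0.92

Proportion female at birth = 100 / (100 + 103) = 0.49261.
Sum of ASFRs = 101.18 + 136.39 + 91.00 + 38.74 + 6.16 + 0.46 + 0.03 = 373.96
TFR = 5 × 373.96 / 1000 = 1.8698
GRR = 0.49261 × 1.8698 = 0.92108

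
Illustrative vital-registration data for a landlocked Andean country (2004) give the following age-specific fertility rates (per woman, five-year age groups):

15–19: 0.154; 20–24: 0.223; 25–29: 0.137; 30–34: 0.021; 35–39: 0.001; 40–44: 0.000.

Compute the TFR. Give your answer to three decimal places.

2.680

Sum of ASFRs = 0.154 + 0.223 + 0.137 + 0.021 + 0.001 + 0.000 = 0.536
TFR = 5 × 0.536 = 2.68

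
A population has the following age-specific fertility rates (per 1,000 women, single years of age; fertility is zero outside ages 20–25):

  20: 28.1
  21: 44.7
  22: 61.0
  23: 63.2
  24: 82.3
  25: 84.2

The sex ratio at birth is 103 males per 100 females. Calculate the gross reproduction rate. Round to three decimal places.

0.179

Proportion female at birth = 100 / (100 + 103) = 0.49261.
Sum of ASFRs = 28.1 + 44.7 + 61.0 + 63.2 + 82.3 + 84.2 = 363.5
TFR = 363.5 / 1000 = 0.3635
GRR = 0.49261 × 0.3635 = 0.17906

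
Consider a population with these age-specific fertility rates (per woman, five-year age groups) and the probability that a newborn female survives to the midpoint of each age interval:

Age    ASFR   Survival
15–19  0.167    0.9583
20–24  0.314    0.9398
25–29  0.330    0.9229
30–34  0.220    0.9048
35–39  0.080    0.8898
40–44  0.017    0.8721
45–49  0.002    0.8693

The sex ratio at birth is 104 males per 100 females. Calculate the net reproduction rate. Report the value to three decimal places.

2.565

Proportion female at birth = 100 / (100 + 104) = 0.49020.
Survival-weighted fertility by age (5·fₓ·Sₓ):
  15–19: 5 × 0.167 × 0.9583 = 0.80018
  20–24: 5 × 0.314 × 0.9398 = 1.47549
  25–29: 5 × 0.330 × 0.9229 = 1.52279
  30–34: 5 × 0.220 × 0.9048 = 0.99528
  35–39: 5 × 0.080 × 0.8898 = 0.35592
  40–44: 5 × 0.017 × 0.8721 = 0.07413
  45–49: 5 × 0.002 × 0.8693 = 0.00869
Sum = 5.23248
NRR = 0.49020 × 5.23248 = 2.56496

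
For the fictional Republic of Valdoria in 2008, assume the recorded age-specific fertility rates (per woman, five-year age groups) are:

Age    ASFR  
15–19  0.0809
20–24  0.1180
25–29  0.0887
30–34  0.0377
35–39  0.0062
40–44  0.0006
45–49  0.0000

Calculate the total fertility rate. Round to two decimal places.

1.66

Sum of ASFRs = 0.0809 + 0.1180 + 0.0887 + 0.0377 + 0.0062 + 0.0006 + 0.0000 = 0.3321
TFR = 5 × 0.3321 = 1.6605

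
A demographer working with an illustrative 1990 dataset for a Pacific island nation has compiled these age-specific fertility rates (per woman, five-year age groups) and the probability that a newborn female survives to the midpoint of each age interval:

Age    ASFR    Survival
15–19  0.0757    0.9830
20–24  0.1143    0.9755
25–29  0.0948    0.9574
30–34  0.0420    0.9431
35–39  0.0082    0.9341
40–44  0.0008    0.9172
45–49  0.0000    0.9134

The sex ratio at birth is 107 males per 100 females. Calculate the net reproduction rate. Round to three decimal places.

0.784

Proportion female at birth = 100 / (100 + 107) = 0.48309.
Per-age-group product (5 × ASFR × survival probability):
  15–19: 5 × 0.0757 × 0.9830 = 0.37207
  20–24: 5 × 0.1143 × 0.9755 = 0.55750
  25–29: 5 × 0.0948 × 0.9574 = 0.45381
  30–34: 5 × 0.0420 × 0.9431 = 0.19805
  35–39: 5 × 0.0082 × 0.9341 = 0.03830
  40–44: 5 × 0.0008 × 0.9172 = 0.00367
  45–49: 5 × 0.0000 × 0.9134 = 0.00000
Sum = 1.62340
NRR = 0.48309 × 1.62340 = 0.78425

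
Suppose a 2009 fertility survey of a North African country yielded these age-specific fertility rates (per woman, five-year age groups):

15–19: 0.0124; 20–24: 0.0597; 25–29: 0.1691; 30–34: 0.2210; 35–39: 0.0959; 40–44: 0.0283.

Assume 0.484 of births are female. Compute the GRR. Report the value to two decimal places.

1.42

Proportion female at birth = 0.484.
Sum of ASFRs = 0.0124 + 0.0597 + 0.1691 + 0.2210 + 0.0959 + 0.0283 = 0.5864
TFR = 5 × 0.5864 = 2.932
GRR = 0.484 × 2.932 = 1.41909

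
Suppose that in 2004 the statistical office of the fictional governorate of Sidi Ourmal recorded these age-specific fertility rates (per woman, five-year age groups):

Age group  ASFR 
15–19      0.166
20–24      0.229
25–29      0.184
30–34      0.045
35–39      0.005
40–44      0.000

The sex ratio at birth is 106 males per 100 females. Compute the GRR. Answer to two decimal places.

Proportion female at birth = 100 / (100 + 106) = 0.48544.
Sum of ASFRs = 0.166 + 0.229 + 0.184 + 0.045 + 0.005 + 0.000 = 0.629
TFR = 5 × 0.629 = 3.145
GRR = 0.48544 × 3.145 = 1.52671

1.53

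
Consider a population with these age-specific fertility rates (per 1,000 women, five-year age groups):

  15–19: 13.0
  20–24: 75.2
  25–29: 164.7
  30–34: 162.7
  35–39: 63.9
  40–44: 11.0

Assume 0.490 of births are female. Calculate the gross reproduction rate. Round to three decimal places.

Proportion female at birth = 0.490.
Sum of ASFRs = 13.0 + 75.2 + 164.7 + 162.7 + 63.9 + 11.0 = 490.5
TFR = 5 × 490.5 / 1000 = 2.4525
GRR = 0.490 × 2.4525 = 1.20173

1.202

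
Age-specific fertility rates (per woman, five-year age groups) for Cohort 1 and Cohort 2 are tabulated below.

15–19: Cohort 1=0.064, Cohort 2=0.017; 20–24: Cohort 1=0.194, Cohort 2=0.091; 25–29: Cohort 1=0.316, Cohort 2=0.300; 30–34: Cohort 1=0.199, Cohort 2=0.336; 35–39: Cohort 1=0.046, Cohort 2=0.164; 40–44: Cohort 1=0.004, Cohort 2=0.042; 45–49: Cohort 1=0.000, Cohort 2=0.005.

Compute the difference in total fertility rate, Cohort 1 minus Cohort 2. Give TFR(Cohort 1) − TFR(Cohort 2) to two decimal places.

-0.66

Cohort 1:
  Sum of ASFRs = 0.064 + 0.194 + 0.316 + 0.199 + 0.046 + 0.004 + 0.000 = 0.823
  TFR = 5 × 0.823 = 4.115
Cohort 2:
  Sum of ASFRs = 0.017 + 0.091 + 0.300 + 0.336 + 0.164 + 0.042 + 0.005 = 0.955
  TFR = 5 × 0.955 = 4.775
Difference = 4.115 − 4.775 = -0.66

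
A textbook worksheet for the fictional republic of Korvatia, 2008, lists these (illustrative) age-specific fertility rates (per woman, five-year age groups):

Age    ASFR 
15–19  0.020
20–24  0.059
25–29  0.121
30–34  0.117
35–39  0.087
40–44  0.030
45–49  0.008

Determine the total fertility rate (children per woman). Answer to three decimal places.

2.210

Sum of ASFRs = 0.020 + 0.059 + 0.121 + 0.117 + 0.087 + 0.030 + 0.008 = 0.442
TFR = 5 × 0.442 = 2.21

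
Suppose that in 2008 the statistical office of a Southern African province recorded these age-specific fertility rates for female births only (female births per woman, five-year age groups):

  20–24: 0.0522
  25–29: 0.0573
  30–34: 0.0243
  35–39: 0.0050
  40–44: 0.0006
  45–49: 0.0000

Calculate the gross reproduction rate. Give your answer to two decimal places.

Sum of female ASFRs = 0.0522 + 0.0573 + 0.0243 + 0.0050 + 0.0006 + 0.0000 = 0.1394
GRR = 5 × 0.1394 = 0.697

0.70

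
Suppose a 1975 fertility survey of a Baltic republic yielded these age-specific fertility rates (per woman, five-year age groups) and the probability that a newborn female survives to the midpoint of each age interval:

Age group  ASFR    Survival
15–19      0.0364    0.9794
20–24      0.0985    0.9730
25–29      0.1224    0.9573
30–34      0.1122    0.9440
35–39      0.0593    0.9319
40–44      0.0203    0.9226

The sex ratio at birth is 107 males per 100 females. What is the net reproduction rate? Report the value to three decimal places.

1.035

Proportion female at birth = 100 / (100 + 107) = 0.48309.
Weighting each age-specific rate by interval width and survival:
  15–19: 5 × 0.0364 × 0.9794 = 0.17825
  20–24: 5 × 0.0985 × 0.9730 = 0.47920
  25–29: 5 × 0.1224 × 0.9573 = 0.58587
  30–34: 5 × 0.1122 × 0.9440 = 0.52958
  35–39: 5 × 0.0593 × 0.9319 = 0.27631
  40–44: 5 × 0.0203 × 0.9226 = 0.09364
Sum = 2.14285
NRR = 0.48309 × 2.14285 = 1.03519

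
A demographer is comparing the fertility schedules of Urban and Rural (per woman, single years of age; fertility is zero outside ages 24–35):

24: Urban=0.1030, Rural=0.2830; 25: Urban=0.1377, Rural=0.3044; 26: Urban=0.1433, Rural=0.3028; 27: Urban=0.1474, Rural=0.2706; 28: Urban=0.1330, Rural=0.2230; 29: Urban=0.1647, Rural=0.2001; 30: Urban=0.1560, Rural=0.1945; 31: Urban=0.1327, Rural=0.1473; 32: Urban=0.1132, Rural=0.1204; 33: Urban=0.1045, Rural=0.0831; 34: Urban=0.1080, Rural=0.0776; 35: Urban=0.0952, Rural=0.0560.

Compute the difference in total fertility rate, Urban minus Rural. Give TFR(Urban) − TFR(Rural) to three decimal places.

-0.724

Urban:
  Sum of ASFRs = 0.1030 + 0.1377 + 0.1433 + 0.1474 + 0.1330 + 0.1647 + 0.1560 + 0.1327 + 0.1132 + 0.1045 + 0.1080 + 0.0952 = 1.5387
  TFR = 1.5387
Rural:
  Sum of ASFRs = 0.2830 + 0.3044 + 0.3028 + 0.2706 + 0.2230 + 0.2001 + 0.1945 + 0.1473 + 0.1204 + 0.0831 + 0.0776 + 0.0560 = 2.2628
  TFR = 2.2628
Difference = 1.5387 − 2.2628 = -0.7241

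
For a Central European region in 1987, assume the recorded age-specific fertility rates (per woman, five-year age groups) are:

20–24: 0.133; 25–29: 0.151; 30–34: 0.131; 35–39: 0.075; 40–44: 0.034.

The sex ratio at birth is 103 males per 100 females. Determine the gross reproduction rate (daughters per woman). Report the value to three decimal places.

1.291

Proportion female at birth = 100 / (100 + 103) = 0.49261.
Sum of ASFRs = 0.133 + 0.151 + 0.131 + 0.075 + 0.034 = 0.524
TFR = 5 × 0.524 = 2.62
GRR = 0.49261 × 2.62 = 1.29064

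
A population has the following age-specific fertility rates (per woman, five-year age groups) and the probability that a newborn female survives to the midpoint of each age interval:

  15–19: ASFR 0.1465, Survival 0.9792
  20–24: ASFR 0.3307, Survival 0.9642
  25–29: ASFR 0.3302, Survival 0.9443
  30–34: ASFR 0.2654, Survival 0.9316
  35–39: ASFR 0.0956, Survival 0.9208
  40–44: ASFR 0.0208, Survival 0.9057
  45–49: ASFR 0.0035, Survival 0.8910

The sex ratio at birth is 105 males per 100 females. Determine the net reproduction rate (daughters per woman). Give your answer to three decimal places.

Proportion female at birth = 100 / (100 + 105) = 0.48780.
Each age group contributes 5 × ASFR × survival:
  15–19: 5 × 0.1465 × 0.9792 = 0.71726
  20–24: 5 × 0.3307 × 0.9642 = 1.59430
  25–29: 5 × 0.3302 × 0.9443 = 1.55904
  30–34: 5 × 0.2654 × 0.9316 = 1.23623
  35–39: 5 × 0.0956 × 0.9208 = 0.44014
  40–44: 5 × 0.0208 × 0.9057 = 0.09419
  45–49: 5 × 0.0035 × 0.8910 = 0.01559
Sum = 5.65675
NRR = 0.48780 × 5.65675 = 2.75936

2.759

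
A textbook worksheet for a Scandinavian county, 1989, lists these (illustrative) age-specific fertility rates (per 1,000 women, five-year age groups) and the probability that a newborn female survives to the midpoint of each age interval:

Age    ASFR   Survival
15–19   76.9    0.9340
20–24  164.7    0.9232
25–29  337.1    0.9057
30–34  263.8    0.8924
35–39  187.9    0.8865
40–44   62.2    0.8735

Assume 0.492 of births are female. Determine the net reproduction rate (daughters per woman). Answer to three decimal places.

Proportion female at birth = 0.492.
Survival-weighted fertility by age (5·fₓ·Sₓ):
  15–19: 5 × 76.9/1000 × 0.9340 = 0.35912
  20–24: 5 × 164.7/1000 × 0.9232 = 0.76026
  25–29: 5 × 337.1/1000 × 0.9057 = 1.52656
  30–34: 5 × 263.8/1000 × 0.8924 = 1.17708
  35–39: 5 × 187.9/1000 × 0.8865 = 0.83287
  40–44: 5 × 62.2/1000 × 0.8735 = 0.27166
Sum = 4.92755
NRR = 0.492 × 4.92755 = 2.42435
An NRR exceeding 1 indicates intrinsic growth under these rates.

2.424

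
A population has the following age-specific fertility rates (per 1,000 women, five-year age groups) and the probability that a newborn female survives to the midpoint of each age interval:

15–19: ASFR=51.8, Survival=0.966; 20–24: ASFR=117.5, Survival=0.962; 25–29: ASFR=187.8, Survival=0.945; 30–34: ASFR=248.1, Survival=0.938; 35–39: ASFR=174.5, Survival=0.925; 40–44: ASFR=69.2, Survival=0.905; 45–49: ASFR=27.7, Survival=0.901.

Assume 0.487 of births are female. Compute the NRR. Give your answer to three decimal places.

Proportion female at birth = 0.487.
Per-age-group product (5 × ASFR × survival probability):
  15–19: 5 × 51.8/1000 × 0.966 = 0.25019
  20–24: 5 × 117.5/1000 × 0.962 = 0.56518
  25–29: 5 × 187.8/1000 × 0.945 = 0.88736
  30–34: 5 × 248.1/1000 × 0.938 = 1.16359
  35–39: 5 × 174.5/1000 × 0.925 = 0.80706
  40–44: 5 × 69.2/1000 × 0.905 = 0.31313
  45–49: 5 × 27.7/1000 × 0.901 = 0.12479
Sum = 4.11130
NRR = 0.487 × 4.11130 = 2.00220
An NRR exceeding 1 indicates intrinsic growth under these rates.

2.002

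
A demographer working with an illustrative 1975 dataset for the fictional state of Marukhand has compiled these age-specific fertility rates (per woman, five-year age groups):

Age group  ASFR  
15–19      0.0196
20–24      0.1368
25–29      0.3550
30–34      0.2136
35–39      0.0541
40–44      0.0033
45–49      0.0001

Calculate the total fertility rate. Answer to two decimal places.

3.91

Sum of ASFRs = 0.0196 + 0.1368 + 0.3550 + 0.2136 + 0.0541 + 0.0033 + 0.0001 = 0.7825
TFR = 5 × 0.7825 = 3.9125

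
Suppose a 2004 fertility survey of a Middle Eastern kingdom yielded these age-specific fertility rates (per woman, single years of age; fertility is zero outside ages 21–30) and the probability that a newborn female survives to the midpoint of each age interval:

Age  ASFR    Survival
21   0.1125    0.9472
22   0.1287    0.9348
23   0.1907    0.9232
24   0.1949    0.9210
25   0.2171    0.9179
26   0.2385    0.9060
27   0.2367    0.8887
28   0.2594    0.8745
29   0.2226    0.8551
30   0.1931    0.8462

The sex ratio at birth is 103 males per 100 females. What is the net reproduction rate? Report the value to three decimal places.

0.881

Proportion female at birth = 100 / (100 + 103) = 0.49261.
Each age group contributes 1 × ASFR × survival:
  21: 1 × 0.1125 × 0.9472 = 0.10656
  22: 1 × 0.1287 × 0.9348 = 0.12031
  23: 1 × 0.1907 × 0.9232 = 0.17605
  24: 1 × 0.1949 × 0.9210 = 0.17950
  25: 1 × 0.2171 × 0.9179 = 0.19928
  26: 1 × 0.2385 × 0.9060 = 0.21608
  27: 1 × 0.2367 × 0.8887 = 0.21036
  28: 1 × 0.2594 × 0.8745 = 0.22685
  29: 1 × 0.2226 × 0.8551 = 0.19035
  30: 1 × 0.1931 × 0.8462 = 0.16340
Sum = 1.78874
NRR = 0.49261 × 1.78874 = 0.88115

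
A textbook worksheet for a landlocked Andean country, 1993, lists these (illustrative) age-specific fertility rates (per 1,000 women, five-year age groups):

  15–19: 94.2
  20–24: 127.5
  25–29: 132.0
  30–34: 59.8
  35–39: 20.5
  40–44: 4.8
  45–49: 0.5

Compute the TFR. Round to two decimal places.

Sum of ASFRs = 94.2 + 127.5 + 132.0 + 59.8 + 20.5 + 4.8 + 0.5 = 439.3
TFR = 5 × 439.3 / 1000 = 2.1965

2.20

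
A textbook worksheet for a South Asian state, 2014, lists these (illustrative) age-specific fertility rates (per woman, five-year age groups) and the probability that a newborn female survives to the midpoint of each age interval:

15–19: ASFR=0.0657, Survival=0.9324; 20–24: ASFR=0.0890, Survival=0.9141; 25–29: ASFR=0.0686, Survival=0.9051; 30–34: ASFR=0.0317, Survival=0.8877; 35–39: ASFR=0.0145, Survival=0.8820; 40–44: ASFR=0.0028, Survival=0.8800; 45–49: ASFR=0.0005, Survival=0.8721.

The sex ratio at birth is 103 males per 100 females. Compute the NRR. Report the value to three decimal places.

0.612

Proportion female at birth = 100 / (100 + 103) = 0.49261.
Per-age-group product (5 × ASFR × survival probability):
  15–19: 5 × 0.0657 × 0.9324 = 0.30629
  20–24: 5 × 0.0890 × 0.9141 = 0.40677
  25–29: 5 × 0.0686 × 0.9051 = 0.31045
  30–34: 5 × 0.0317 × 0.8877 = 0.14070
  35–39: 5 × 0.0145 × 0.8820 = 0.06395
  40–44: 5 × 0.0028 × 0.8800 = 0.01232
  45–49: 5 × 0.0005 × 0.8721 = 0.00218
Sum = 1.24266
NRR = 0.49261 × 1.24266 = 0.61215
NRR < 1, so the cohort does not fully replace itself.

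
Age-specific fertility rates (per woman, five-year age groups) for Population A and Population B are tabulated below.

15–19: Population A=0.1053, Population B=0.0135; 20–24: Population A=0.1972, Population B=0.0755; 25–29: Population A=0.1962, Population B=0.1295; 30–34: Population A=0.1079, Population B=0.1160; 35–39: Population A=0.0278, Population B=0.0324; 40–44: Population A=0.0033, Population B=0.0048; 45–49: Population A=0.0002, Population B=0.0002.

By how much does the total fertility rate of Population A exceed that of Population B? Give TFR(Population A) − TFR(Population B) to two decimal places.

1.33

Population A:
  Sum of ASFRs = 0.1053 + 0.1972 + 0.1962 + 0.1079 + 0.0278 + 0.0033 + 0.0002 = 0.6379
  TFR = 5 × 0.6379 = 3.1895
Population B:
  Sum of ASFRs = 0.0135 + 0.0755 + 0.1295 + 0.1160 + 0.0324 + 0.0048 + 0.0002 = 0.3719
  TFR = 5 × 0.3719 = 1.8595
Difference = 3.1895 − 1.8595 = 1.33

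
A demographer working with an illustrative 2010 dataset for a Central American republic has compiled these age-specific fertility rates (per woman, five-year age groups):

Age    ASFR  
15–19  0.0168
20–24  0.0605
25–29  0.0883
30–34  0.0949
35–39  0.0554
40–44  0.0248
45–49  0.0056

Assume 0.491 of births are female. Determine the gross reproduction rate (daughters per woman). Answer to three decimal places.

Proportion female at birth = 0.491.
Sum of ASFRs = 0.0168 + 0.0605 + 0.0883 + 0.0949 + 0.0554 + 0.0248 + 0.0056 = 0.3463
TFR = 5 × 0.3463 = 1.7315
GRR = 0.491 × 1.7315 = 0.85017

0.850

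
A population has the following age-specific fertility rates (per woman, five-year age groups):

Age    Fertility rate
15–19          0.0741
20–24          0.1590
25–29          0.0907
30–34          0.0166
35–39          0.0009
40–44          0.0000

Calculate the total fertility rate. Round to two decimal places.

1.71

Sum of ASFRs = 0.0741 + 0.1590 + 0.0907 + 0.0166 + 0.0009 + 0.0000 = 0.3413
TFR = 5 × 0.3413 = 1.7065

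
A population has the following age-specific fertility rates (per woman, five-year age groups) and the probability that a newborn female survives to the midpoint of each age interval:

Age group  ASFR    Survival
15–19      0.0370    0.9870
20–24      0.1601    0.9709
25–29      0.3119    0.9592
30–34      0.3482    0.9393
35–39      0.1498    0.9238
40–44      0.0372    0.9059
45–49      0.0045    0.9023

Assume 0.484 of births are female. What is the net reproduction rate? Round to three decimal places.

Proportion female at birth = 0.484.
Each age group contributes 5 × ASFR × survival:
  15–19: 5 × 0.0370 × 0.9870 = 0.18260
  20–24: 5 × 0.1601 × 0.9709 = 0.77721
  25–29: 5 × 0.3119 × 0.9592 = 1.49587
  30–34: 5 × 0.3482 × 0.9393 = 1.63532
  35–39: 5 × 0.1498 × 0.9238 = 0.69193
  40–44: 5 × 0.0372 × 0.9059 = 0.16850
  45–49: 5 × 0.0045 × 0.9023 = 0.02030
Sum = 4.97173
NRR = 0.484 × 4.97173 = 2.40632
An NRR exceeding 1 indicates intrinsic growth under these rates.

2.406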